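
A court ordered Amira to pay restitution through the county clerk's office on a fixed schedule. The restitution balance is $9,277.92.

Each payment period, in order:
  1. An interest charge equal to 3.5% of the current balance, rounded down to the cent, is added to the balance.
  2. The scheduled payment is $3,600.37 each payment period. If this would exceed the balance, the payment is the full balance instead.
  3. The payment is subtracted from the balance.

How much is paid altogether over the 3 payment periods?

Payment period 1: $9,277.92 +$324.72 interest = $9,602.64; pay $3,600.37 → $6,002.27
Payment period 2: $6,002.27 +$210.07 interest = $6,212.34; pay $3,600.37 → $2,611.97
Payment period 3: $2,611.97 +$91.41 interest = $2,703.38; pay $2,703.38 → $0.00
Total paid: $9,904.12

$9,904.12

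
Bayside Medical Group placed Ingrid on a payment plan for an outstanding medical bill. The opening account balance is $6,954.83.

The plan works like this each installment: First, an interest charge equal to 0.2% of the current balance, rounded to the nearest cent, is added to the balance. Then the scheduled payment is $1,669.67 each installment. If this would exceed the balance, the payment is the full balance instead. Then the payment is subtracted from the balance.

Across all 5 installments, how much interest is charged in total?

$36.37

Installment 1: opening $6,954.83; interest $13.91 → $6,968.74; payment $1,669.67; balance $5,299.07
Installment 2: opening $5,299.07; interest $10.60 → $5,309.67; payment $1,669.67; balance $3,640.00
Installment 3: opening $3,640.00; interest $7.28 → $3,647.28; payment $1,669.67; balance $1,977.61
Installment 4: opening $1,977.61; interest $3.96 → $1,981.57; payment $1,669.67; balance $311.90
Installment 5: opening $311.90; interest $0.62 → $312.52; payment $312.52; balance $0.00
Total interest: $13.91 + $10.60 + $7.28 + $3.96 + $0.62 = $36.37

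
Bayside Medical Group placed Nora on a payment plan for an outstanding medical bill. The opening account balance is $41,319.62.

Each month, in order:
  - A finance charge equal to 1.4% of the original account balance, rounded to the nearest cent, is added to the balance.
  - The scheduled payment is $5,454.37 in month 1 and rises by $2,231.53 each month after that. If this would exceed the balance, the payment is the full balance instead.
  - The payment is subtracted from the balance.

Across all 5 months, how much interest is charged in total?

# | Opening | Interest | Payment | End bal
1 | $41,319.62 | $578.47 | $5,454.37 | $36,443.72
2 | $36,443.72 | $578.47 | $7,685.90 | $29,336.29
3 | $29,336.29 | $578.47 | $9,917.43 | $19,997.33
4 | $19,997.33 | $578.47 | $12,148.96 | $8,426.84
5 | $8,426.84 | $578.47 | $9,005.31 | $0.00
Total interest: $578.47 + $578.47 + $578.47 + $578.47 + $578.47 = $2,892.35

$2,892.35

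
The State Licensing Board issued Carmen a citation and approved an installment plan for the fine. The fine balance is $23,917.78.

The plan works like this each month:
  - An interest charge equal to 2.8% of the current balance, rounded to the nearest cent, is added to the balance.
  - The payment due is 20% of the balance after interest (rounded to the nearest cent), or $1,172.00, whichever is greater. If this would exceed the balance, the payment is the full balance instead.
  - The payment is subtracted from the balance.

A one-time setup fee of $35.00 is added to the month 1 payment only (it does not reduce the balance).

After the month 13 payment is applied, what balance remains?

$0.00

# | Opening | Interest | Payment | Fee | End bal
1 | $23,917.78 | $669.70 | $4,917.50 | $35.00 | $19,669.98
2 | $19,669.98 | $550.76 | $4,044.15 | — | $16,176.59
3 | $16,176.59 | $452.94 | $3,325.91 | — | $13,303.62
4 | $13,303.62 | $372.50 | $2,735.22 | — | $10,940.90
5 | $10,940.90 | $306.35 | $2,249.45 | — | $8,997.80
6 | $8,997.80 | $251.94 | $1,849.95 | — | $7,399.79
7 | $7,399.79 | $207.19 | $1,521.40 | — | $6,085.58
8 | $6,085.58 | $170.40 | $1,251.20 | — | $5,004.78
9 | $5,004.78 | $140.13 | $1,172.00 | — | $3,972.91
10 | $3,972.91 | $111.24 | $1,172.00 | — | $2,912.15
11 | $2,912.15 | $81.54 | $1,172.00 | — | $1,821.69
12 | $1,821.69 | $51.01 | $1,172.00 | — | $700.70
13 | $700.70 | $19.62 | $720.32 | — | $0.00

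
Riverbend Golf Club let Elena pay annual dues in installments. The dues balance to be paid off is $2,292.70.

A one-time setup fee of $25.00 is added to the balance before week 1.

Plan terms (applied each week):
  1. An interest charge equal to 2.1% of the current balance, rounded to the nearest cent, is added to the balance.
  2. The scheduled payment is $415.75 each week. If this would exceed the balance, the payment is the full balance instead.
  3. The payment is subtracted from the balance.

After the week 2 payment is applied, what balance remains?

Week 1: $2,317.70 +$48.67 interest = $2,366.37; pay $415.75 → $1,950.62
Week 2: $1,950.62 +$40.96 interest = $1,991.58; pay $415.75 → $1,575.83

$1,575.83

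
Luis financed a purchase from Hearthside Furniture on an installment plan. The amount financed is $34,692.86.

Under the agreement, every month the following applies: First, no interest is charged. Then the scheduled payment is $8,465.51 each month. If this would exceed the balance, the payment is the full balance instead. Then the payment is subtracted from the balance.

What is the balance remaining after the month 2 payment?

$17,761.84

Month 1: opening $34,692.86; payment $8,465.51; balance $26,227.35
Month 2: opening $26,227.35; payment $8,465.51; balance $17,761.84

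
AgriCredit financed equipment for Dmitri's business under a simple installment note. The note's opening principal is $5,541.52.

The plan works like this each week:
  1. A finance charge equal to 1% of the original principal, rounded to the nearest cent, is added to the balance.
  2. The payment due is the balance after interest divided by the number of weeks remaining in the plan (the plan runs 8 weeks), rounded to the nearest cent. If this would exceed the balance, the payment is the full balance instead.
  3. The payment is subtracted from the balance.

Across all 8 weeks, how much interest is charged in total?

$443.36

Week 1: $5,541.52 +$55.42 interest = $5,596.94; pay $699.62 → $4,897.32
Week 2: $4,897.32 +$55.42 interest = $4,952.74; pay $707.53 → $4,245.21
Week 3: $4,245.21 +$55.42 interest = $4,300.63; pay $716.77 → $3,583.86
Week 4: $3,583.86 +$55.42 interest = $3,639.28; pay $727.86 → $2,911.42
Week 5: $2,911.42 +$55.42 interest = $2,966.84; pay $741.71 → $2,225.13
Week 6: $2,225.13 +$55.42 interest = $2,280.55; pay $760.18 → $1,520.37
Week 7: $1,520.37 +$55.42 interest = $1,575.79; pay $787.90 → $787.89
Week 8: $787.89 +$55.42 interest = $843.31; pay $843.31 → $0.00
Total interest: $55.42 + $55.42 + $55.42 + $55.42 + $55.42 + $55.42 + $55.42 + $55.42 = $443.36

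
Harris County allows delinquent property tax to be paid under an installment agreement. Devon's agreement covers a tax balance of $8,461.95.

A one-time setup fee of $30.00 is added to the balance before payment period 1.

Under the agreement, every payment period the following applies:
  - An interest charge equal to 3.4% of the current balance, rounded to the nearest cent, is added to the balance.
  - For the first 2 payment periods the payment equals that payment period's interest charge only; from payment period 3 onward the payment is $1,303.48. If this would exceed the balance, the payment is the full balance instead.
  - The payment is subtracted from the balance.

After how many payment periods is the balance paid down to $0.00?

10

# | Opening | Interest | Payment | End bal
1 | $8,491.95 | $288.73 | $288.73 | $8,491.95
2 | $8,491.95 | $288.73 | $288.73 | $8,491.95
3 | $8,491.95 | $288.73 | $1,303.48 | $7,477.20
4 | $7,477.20 | $254.22 | $1,303.48 | $6,427.94
5 | $6,427.94 | $218.55 | $1,303.48 | $5,343.01
6 | $5,343.01 | $181.66 | $1,303.48 | $4,221.19
7 | $4,221.19 | $143.52 | $1,303.48 | $3,061.23
8 | $3,061.23 | $104.08 | $1,303.48 | $1,861.83
9 | $1,861.83 | $63.30 | $1,303.48 | $621.65
10 | $621.65 | $21.14 | $642.79 | $0.00
Balance reaches $0.00 in payment period 10.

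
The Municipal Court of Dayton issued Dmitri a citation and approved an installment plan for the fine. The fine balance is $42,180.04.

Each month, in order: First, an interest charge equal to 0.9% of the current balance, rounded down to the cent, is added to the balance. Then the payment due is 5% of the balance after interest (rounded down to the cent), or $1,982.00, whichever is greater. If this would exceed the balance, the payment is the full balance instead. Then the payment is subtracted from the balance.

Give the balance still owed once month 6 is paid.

Month 1: $42,180.04 +$379.62 interest = $42,559.66; pay $2,127.98 → $40,431.68
Month 2: $40,431.68 +$363.88 interest = $40,795.56; pay $2,039.77 → $38,755.79
Month 3: $38,755.79 +$348.80 interest = $39,104.59; pay $1,982.00 → $37,122.59
Month 4: $37,122.59 +$334.10 interest = $37,456.69; pay $1,982.00 → $35,474.69
Month 5: $35,474.69 +$319.27 interest = $35,793.96; pay $1,982.00 → $33,811.96
Month 6: $33,811.96 +$304.30 interest = $34,116.26; pay $1,982.00 → $32,134.26

$32,134.26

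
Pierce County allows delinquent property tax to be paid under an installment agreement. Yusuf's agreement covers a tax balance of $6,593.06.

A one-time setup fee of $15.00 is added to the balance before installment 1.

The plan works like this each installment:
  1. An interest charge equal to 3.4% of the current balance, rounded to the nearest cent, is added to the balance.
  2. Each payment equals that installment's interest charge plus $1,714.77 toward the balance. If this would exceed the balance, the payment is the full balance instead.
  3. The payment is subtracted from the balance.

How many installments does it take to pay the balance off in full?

Installment 1: $6,608.06 +$224.67 interest = $6,832.73; pay $1,939.44 → $4,893.29
Installment 2: $4,893.29 +$166.37 interest = $5,059.66; pay $1,881.14 → $3,178.52
Installment 3: $3,178.52 +$108.07 interest = $3,286.59; pay $1,822.84 → $1,463.75
Installment 4: $1,463.75 +$49.77 interest = $1,513.52; pay $1,513.52 → $0.00
Balance reaches $0.00 in installment 4.

4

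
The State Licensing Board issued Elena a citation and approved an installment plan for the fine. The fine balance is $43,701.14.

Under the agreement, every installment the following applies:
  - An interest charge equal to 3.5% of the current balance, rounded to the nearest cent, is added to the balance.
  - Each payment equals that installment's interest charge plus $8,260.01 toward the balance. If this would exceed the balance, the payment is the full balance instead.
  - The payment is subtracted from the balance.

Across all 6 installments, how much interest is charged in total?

$4,840.74

Installment 1: opening $43,701.14; interest $1,529.54 → $45,230.68; payment $9,789.55; balance $35,441.13
Installment 2: opening $35,441.13; interest $1,240.44 → $36,681.57; payment $9,500.45; balance $27,181.12
Installment 3: opening $27,181.12; interest $951.34 → $28,132.46; payment $9,211.35; balance $18,921.11
Installment 4: opening $18,921.11; interest $662.24 → $19,583.35; payment $8,922.25; balance $10,661.10
Installment 5: opening $10,661.10; interest $373.14 → $11,034.24; payment $8,633.15; balance $2,401.09
Installment 6: opening $2,401.09; interest $84.04 → $2,485.13; payment $2,485.13; balance $0.00
Total interest: $1,529.54 + $1,240.44 + $951.34 + $662.24 + $373.14 + $84.04 = $4,840.74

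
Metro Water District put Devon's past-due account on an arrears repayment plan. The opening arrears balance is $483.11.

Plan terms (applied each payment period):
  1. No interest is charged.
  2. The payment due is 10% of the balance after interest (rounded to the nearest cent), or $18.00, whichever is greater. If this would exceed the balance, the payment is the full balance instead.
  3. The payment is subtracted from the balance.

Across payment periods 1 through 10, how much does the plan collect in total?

Payment period 1: $483.11 − $48.31 → $434.80
Payment period 2: $434.80 − $43.48 → $391.32
Payment period 3: $391.32 − $39.13 → $352.19
Payment period 4: $352.19 − $35.22 → $316.97
Payment period 5: $316.97 − $31.70 → $285.27
Payment period 6: $285.27 − $28.53 → $256.74
Payment period 7: $256.74 − $25.67 → $231.07
Payment period 8: $231.07 − $23.11 → $207.96
Payment period 9: $207.96 − $20.80 → $187.16
Payment period 10: $187.16 − $18.72 → $168.44
Total paid: $314.67

$314.67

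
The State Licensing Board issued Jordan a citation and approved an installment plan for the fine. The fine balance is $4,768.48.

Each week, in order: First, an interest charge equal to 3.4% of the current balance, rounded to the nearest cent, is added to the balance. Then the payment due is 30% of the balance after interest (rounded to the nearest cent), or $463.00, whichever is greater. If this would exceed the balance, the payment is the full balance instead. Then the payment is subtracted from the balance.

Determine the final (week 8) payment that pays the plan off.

Week 1: $4,768.48 +$162.13 interest = $4,930.61; pay $1,479.18 → $3,451.43
Week 2: $3,451.43 +$117.35 interest = $3,568.78; pay $1,070.63 → $2,498.15
Week 3: $2,498.15 +$84.94 interest = $2,583.09; pay $774.93 → $1,808.16
Week 4: $1,808.16 +$61.48 interest = $1,869.64; pay $560.89 → $1,308.75
Week 5: $1,308.75 +$44.50 interest = $1,353.25; pay $463.00 → $890.25
Week 6: $890.25 +$30.27 interest = $920.52; pay $463.00 → $457.52
Week 7: $457.52 +$15.56 interest = $473.08; pay $463.00 → $10.08
Week 8: $10.08 +$0.34 interest = $10.42; pay $10.42 → $0.00

$10.42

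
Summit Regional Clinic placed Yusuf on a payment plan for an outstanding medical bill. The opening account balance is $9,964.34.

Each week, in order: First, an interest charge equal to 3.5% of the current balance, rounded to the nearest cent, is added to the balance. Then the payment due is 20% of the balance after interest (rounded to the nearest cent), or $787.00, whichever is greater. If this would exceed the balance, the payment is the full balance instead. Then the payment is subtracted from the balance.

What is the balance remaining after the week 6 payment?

$3,210.93

Week 1: opening $9,964.34; interest $348.75 → $10,313.09; payment $2,062.62; balance $8,250.47
Week 2: opening $8,250.47; interest $288.77 → $8,539.24; payment $1,707.85; balance $6,831.39
Week 3: opening $6,831.39; interest $239.10 → $7,070.49; payment $1,414.10; balance $5,656.39
Week 4: opening $5,656.39; interest $197.97 → $5,854.36; payment $1,170.87; balance $4,683.49
Week 5: opening $4,683.49; interest $163.92 → $4,847.41; payment $969.48; balance $3,877.93
Week 6: opening $3,877.93; interest $135.73 → $4,013.66; payment $802.73; balance $3,210.93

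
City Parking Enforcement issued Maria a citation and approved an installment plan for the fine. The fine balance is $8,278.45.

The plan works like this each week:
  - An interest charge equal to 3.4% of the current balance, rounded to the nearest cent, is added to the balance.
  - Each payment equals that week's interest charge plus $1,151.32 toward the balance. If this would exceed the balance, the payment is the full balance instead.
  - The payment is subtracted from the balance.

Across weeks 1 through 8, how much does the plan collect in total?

$9,434.13

Week 1: $8,278.45 +$281.47 interest = $8,559.92; pay $1,432.79 → $7,127.13
Week 2: $7,127.13 +$242.32 interest = $7,369.45; pay $1,393.64 → $5,975.81
Week 3: $5,975.81 +$203.18 interest = $6,178.99; pay $1,354.50 → $4,824.49
Week 4: $4,824.49 +$164.03 interest = $4,988.52; pay $1,315.35 → $3,673.17
Week 5: $3,673.17 +$124.89 interest = $3,798.06; pay $1,276.21 → $2,521.85
Week 6: $2,521.85 +$85.74 interest = $2,607.59; pay $1,237.06 → $1,370.53
Week 7: $1,370.53 +$46.60 interest = $1,417.13; pay $1,197.92 → $219.21
Week 8: $219.21 +$7.45 interest = $226.66; pay $226.66 → $0.00
Total paid: $9,434.13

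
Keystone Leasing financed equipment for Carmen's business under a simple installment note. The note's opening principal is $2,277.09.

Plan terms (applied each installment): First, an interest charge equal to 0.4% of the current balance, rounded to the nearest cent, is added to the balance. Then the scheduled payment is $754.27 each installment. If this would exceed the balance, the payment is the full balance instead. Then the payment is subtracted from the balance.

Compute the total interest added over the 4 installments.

$18.51

Installment 1: $2,277.09 +$9.11 interest = $2,286.20; pay $754.27 → $1,531.93
Installment 2: $1,531.93 +$6.13 interest = $1,538.06; pay $754.27 → $783.79
Installment 3: $783.79 +$3.14 interest = $786.93; pay $754.27 → $32.66
Installment 4: $32.66 +$0.13 interest = $32.79; pay $32.79 → $0.00
Total interest: $9.11 + $6.13 + $3.14 + $0.13 = $18.51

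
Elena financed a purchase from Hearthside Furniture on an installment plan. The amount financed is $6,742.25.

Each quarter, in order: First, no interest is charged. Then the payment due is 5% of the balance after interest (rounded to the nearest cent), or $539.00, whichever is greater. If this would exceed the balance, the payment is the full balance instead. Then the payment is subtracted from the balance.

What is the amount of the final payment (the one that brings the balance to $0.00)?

$274.25

# | Opening | Payment | End bal
1 | $6,742.25 | $539.00 | $6,203.25
2 | $6,203.25 | $539.00 | $5,664.25
3 | $5,664.25 | $539.00 | $5,125.25
4 | $5,125.25 | $539.00 | $4,586.25
5 | $4,586.25 | $539.00 | $4,047.25
6 | $4,047.25 | $539.00 | $3,508.25
7 | $3,508.25 | $539.00 | $2,969.25
8 | $2,969.25 | $539.00 | $2,430.25
9 | $2,430.25 | $539.00 | $1,891.25
10 | $1,891.25 | $539.00 | $1,352.25
11 | $1,352.25 | $539.00 | $813.25
12 | $813.25 | $539.00 | $274.25
13 | $274.25 | $274.25 | $0.00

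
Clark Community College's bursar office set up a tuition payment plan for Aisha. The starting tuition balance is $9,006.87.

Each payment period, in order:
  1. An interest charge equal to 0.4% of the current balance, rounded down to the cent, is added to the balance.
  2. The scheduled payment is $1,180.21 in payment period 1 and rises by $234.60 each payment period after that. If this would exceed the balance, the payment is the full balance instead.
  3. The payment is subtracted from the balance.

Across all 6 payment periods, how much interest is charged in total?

Payment period 1: $9,006.87 +$36.02 interest = $9,042.89; pay $1,180.21 → $7,862.68
Payment period 2: $7,862.68 +$31.45 interest = $7,894.13; pay $1,414.81 → $6,479.32
Payment period 3: $6,479.32 +$25.91 interest = $6,505.23; pay $1,649.41 → $4,855.82
Payment period 4: $4,855.82 +$19.42 interest = $4,875.24; pay $1,884.01 → $2,991.23
Payment period 5: $2,991.23 +$11.96 interest = $3,003.19; pay $2,118.61 → $884.58
Payment period 6: $884.58 +$3.53 interest = $888.11; pay $888.11 → $0.00
Total interest: $36.02 + $31.45 + $25.91 + $19.42 + $11.96 + $3.53 = $128.29

$128.29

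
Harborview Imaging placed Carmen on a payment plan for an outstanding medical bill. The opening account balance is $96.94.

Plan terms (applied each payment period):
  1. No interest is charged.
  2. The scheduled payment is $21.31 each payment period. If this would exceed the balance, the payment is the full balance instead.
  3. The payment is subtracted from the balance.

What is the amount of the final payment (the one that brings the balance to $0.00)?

$11.70

# | Opening | Payment | End bal
1 | $96.94 | $21.31 | $75.63
2 | $75.63 | $21.31 | $54.32
3 | $54.32 | $21.31 | $33.01
4 | $33.01 | $21.31 | $11.70
5 | $11.70 | $11.70 | $0.00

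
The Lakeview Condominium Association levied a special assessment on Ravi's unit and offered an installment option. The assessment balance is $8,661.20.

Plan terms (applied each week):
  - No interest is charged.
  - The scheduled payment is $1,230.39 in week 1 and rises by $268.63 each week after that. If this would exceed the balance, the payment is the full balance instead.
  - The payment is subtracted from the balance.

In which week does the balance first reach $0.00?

Week 1: opening $8,661.20; payment $1,230.39; balance $7,430.81
Week 2: opening $7,430.81; payment $1,499.02; balance $5,931.79
Week 3: opening $5,931.79; payment $1,767.65; balance $4,164.14
Week 4: opening $4,164.14; payment $2,036.28; balance $2,127.86
Week 5: opening $2,127.86; payment $2,127.86; balance $0.00
Balance reaches $0.00 in week 5.

5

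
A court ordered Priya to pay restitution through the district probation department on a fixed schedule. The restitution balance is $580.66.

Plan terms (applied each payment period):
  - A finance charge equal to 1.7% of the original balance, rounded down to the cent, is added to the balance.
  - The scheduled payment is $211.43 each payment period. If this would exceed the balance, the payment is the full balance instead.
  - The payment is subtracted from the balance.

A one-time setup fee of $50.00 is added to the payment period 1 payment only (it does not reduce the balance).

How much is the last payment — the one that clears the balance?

$187.41

Payment period 1: opening $580.66; interest $9.87 → $590.53; payment $211.43 (+ $50.00 fee); balance $379.10
Payment period 2: opening $379.10; interest $9.87 → $388.97; payment $211.43; balance $177.54
Payment period 3: opening $177.54; interest $9.87 → $187.41; payment $187.41; balance $0.00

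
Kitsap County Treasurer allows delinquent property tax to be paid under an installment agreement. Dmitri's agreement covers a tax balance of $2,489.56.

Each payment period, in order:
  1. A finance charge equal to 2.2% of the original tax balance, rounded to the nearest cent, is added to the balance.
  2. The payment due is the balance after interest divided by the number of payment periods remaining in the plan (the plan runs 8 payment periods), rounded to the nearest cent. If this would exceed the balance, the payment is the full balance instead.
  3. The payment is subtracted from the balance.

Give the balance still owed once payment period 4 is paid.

$1,383.79

Payment period 1: opening $2,489.56; interest $54.77 → $2,544.33; payment $318.04; balance $2,226.29
Payment period 2: opening $2,226.29; interest $54.77 → $2,281.06; payment $325.87; balance $1,955.19
Payment period 3: opening $1,955.19; interest $54.77 → $2,009.96; payment $334.99; balance $1,674.97
Payment period 4: opening $1,674.97; interest $54.77 → $1,729.74; payment $345.95; balance $1,383.79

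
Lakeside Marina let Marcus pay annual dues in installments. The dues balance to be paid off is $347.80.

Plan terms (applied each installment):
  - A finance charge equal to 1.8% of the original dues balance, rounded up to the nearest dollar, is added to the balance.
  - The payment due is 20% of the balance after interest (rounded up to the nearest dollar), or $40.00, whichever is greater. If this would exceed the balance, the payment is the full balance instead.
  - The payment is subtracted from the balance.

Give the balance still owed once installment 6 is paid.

Installment 1: $347.80 +$7.00 interest = $354.80; pay $71.00 → $283.80
Installment 2: $283.80 +$7.00 interest = $290.80; pay $59.00 → $231.80
Installment 3: $231.80 +$7.00 interest = $238.80; pay $48.00 → $190.80
Installment 4: $190.80 +$7.00 interest = $197.80; pay $40.00 → $157.80
Installment 5: $157.80 +$7.00 interest = $164.80; pay $40.00 → $124.80
Installment 6: $124.80 +$7.00 interest = $131.80; pay $40.00 → $91.80

$91.80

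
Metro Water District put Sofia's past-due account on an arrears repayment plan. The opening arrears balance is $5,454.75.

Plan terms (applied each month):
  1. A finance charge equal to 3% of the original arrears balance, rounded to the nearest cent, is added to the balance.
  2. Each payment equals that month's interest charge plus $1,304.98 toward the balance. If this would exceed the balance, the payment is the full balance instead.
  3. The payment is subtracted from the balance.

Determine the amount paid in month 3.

$1,468.62

Month 1: opening $5,454.75; interest $163.64 → $5,618.39; payment $1,468.62; balance $4,149.77
Month 2: opening $4,149.77; interest $163.64 → $4,313.41; payment $1,468.62; balance $2,844.79
Month 3: opening $2,844.79; interest $163.64 → $3,008.43; payment $1,468.62; balance $1,539.81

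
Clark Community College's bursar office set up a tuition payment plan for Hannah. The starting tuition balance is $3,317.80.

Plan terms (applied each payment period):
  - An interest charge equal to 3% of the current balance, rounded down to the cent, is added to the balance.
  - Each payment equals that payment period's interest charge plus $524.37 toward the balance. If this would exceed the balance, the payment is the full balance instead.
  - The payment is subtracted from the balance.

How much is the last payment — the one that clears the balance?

$176.72

Payment period 1: $3,317.80 +$99.53 interest = $3,417.33; pay $623.90 → $2,793.43
Payment period 2: $2,793.43 +$83.80 interest = $2,877.23; pay $608.17 → $2,269.06
Payment period 3: $2,269.06 +$68.07 interest = $2,337.13; pay $592.44 → $1,744.69
Payment period 4: $1,744.69 +$52.34 interest = $1,797.03; pay $576.71 → $1,220.32
Payment period 5: $1,220.32 +$36.60 interest = $1,256.92; pay $560.97 → $695.95
Payment period 6: $695.95 +$20.87 interest = $716.82; pay $545.24 → $171.58
Payment period 7: $171.58 +$5.14 interest = $176.72; pay $176.72 → $0.00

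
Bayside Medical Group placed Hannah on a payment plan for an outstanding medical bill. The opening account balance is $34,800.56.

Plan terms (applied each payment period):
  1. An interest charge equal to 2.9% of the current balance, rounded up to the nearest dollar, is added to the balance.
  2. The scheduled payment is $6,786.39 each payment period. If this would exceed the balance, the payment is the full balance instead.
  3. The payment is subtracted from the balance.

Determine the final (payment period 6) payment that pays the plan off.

$4,314.61

Payment period 1: opening $34,800.56; interest $1,010.00 → $35,810.56; payment $6,786.39; balance $29,024.17
Payment period 2: opening $29,024.17; interest $842.00 → $29,866.17; payment $6,786.39; balance $23,079.78
Payment period 3: opening $23,079.78; interest $670.00 → $23,749.78; payment $6,786.39; balance $16,963.39
Payment period 4: opening $16,963.39; interest $492.00 → $17,455.39; payment $6,786.39; balance $10,669.00
Payment period 5: opening $10,669.00; interest $310.00 → $10,979.00; payment $6,786.39; balance $4,192.61
Payment period 6: opening $4,192.61; interest $122.00 → $4,314.61; payment $4,314.61; balance $0.00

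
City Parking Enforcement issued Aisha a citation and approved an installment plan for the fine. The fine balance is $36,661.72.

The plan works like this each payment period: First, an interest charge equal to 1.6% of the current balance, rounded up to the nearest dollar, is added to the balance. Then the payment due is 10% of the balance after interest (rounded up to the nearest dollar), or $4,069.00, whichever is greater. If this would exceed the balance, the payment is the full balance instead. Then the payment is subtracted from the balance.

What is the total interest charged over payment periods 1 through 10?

$3,253.00

Payment period 1: $36,661.72 +$587.00 interest = $37,248.72; pay $4,069.00 → $33,179.72
Payment period 2: $33,179.72 +$531.00 interest = $33,710.72; pay $4,069.00 → $29,641.72
Payment period 3: $29,641.72 +$475.00 interest = $30,116.72; pay $4,069.00 → $26,047.72
Payment period 4: $26,047.72 +$417.00 interest = $26,464.72; pay $4,069.00 → $22,395.72
Payment period 5: $22,395.72 +$359.00 interest = $22,754.72; pay $4,069.00 → $18,685.72
Payment period 6: $18,685.72 +$299.00 interest = $18,984.72; pay $4,069.00 → $14,915.72
Payment period 7: $14,915.72 +$239.00 interest = $15,154.72; pay $4,069.00 → $11,085.72
Payment period 8: $11,085.72 +$178.00 interest = $11,263.72; pay $4,069.00 → $7,194.72
Payment period 9: $7,194.72 +$116.00 interest = $7,310.72; pay $4,069.00 → $3,241.72
Payment period 10: $3,241.72 +$52.00 interest = $3,293.72; pay $3,293.72 → $0.00
Total interest: $587.00 + $531.00 + $475.00 + $417.00 + $359.00 + $299.00 + $239.00 + $178.00 + $116.00 + $52.00 = $3,253.00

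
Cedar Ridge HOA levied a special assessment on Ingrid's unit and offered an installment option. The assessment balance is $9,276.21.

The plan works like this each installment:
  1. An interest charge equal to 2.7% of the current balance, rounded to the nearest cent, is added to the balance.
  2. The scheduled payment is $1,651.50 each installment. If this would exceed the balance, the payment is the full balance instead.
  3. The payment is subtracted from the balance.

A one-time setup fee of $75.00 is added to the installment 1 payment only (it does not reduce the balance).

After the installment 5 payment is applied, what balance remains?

$1,882.37

Installment 1: opening $9,276.21; interest $250.46 → $9,526.67; payment $1,651.50 (+ $75.00 fee); balance $7,875.17
Installment 2: opening $7,875.17; interest $212.63 → $8,087.80; payment $1,651.50; balance $6,436.30
Installment 3: opening $6,436.30; interest $173.78 → $6,610.08; payment $1,651.50; balance $4,958.58
Installment 4: opening $4,958.58; interest $133.88 → $5,092.46; payment $1,651.50; balance $3,440.96
Installment 5: opening $3,440.96; interest $92.91 → $3,533.87; payment $1,651.50; balance $1,882.37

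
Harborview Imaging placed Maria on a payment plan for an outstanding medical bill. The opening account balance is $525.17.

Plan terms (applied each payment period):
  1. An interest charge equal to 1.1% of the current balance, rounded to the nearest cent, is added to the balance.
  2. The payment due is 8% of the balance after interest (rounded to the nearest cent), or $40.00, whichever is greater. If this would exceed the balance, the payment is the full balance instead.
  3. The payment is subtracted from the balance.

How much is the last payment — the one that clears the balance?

Payment period 1: opening $525.17; interest $5.78 → $530.95; payment $42.48; balance $488.47
Payment period 2: opening $488.47; interest $5.37 → $493.84; payment $40.00; balance $453.84
Payment period 3: opening $453.84; interest $4.99 → $458.83; payment $40.00; balance $418.83
Payment period 4: opening $418.83; interest $4.61 → $423.44; payment $40.00; balance $383.44
Payment period 5: opening $383.44; interest $4.22 → $387.66; payment $40.00; balance $347.66
Payment period 6: opening $347.66; interest $3.82 → $351.48; payment $40.00; balance $311.48
Payment period 7: opening $311.48; interest $3.43 → $314.91; payment $40.00; balance $274.91
Payment period 8: opening $274.91; interest $3.02 → $277.93; payment $40.00; balance $237.93
Payment period 9: opening $237.93; interest $2.62 → $240.55; payment $40.00; balance $200.55
Payment period 10: opening $200.55; interest $2.21 → $202.76; payment $40.00; balance $162.76
Payment period 11: opening $162.76; interest $1.79 → $164.55; payment $40.00; balance $124.55
Payment period 12: opening $124.55; interest $1.37 → $125.92; payment $40.00; balance $85.92
Payment period 13: opening $85.92; interest $0.95 → $86.87; payment $40.00; balance $46.87
Payment period 14: opening $46.87; interest $0.52 → $47.39; payment $40.00; balance $7.39
Payment period 15: opening $7.39; interest $0.08 → $7.47; payment $7.47; balance $0.00

$7.47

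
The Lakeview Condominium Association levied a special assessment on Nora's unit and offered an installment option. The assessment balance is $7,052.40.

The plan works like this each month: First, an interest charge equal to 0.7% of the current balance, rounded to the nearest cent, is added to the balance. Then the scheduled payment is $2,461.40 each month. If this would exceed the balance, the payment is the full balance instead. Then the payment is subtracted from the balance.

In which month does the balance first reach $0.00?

3

Month 1: opening $7,052.40; interest $49.37 → $7,101.77; payment $2,461.40; balance $4,640.37
Month 2: opening $4,640.37; interest $32.48 → $4,672.85; payment $2,461.40; balance $2,211.45
Month 3: opening $2,211.45; interest $15.48 → $2,226.93; payment $2,226.93; balance $0.00
Balance reaches $0.00 in month 3.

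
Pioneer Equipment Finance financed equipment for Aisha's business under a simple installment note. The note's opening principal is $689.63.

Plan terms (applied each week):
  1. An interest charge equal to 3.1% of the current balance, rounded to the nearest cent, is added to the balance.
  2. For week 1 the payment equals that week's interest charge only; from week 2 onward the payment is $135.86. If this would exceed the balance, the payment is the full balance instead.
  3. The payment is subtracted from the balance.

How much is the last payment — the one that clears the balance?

$83.12

Week 1: opening $689.63; interest $21.38 → $711.01; payment $21.38; balance $689.63
Week 2: opening $689.63; interest $21.38 → $711.01; payment $135.86; balance $575.15
Week 3: opening $575.15; interest $17.83 → $592.98; payment $135.86; balance $457.12
Week 4: opening $457.12; interest $14.17 → $471.29; payment $135.86; balance $335.43
Week 5: opening $335.43; interest $10.40 → $345.83; payment $135.86; balance $209.97
Week 6: opening $209.97; interest $6.51 → $216.48; payment $135.86; balance $80.62
Week 7: opening $80.62; interest $2.50 → $83.12; payment $83.12; balance $0.00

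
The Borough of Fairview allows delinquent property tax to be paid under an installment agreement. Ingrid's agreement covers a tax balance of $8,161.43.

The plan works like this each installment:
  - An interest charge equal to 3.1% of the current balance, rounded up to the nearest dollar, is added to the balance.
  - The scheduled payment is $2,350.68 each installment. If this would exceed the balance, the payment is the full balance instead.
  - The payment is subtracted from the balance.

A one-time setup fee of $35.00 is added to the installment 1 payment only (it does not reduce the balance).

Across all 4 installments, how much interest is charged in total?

Installment 1: opening $8,161.43; interest $254.00 → $8,415.43; payment $2,350.68 (+ $35.00 fee); balance $6,064.75
Installment 2: opening $6,064.75; interest $189.00 → $6,253.75; payment $2,350.68; balance $3,903.07
Installment 3: opening $3,903.07; interest $121.00 → $4,024.07; payment $2,350.68; balance $1,673.39
Installment 4: opening $1,673.39; interest $52.00 → $1,725.39; payment $1,725.39; balance $0.00
Total interest: $254.00 + $189.00 + $121.00 + $52.00 = $616.00

$616.00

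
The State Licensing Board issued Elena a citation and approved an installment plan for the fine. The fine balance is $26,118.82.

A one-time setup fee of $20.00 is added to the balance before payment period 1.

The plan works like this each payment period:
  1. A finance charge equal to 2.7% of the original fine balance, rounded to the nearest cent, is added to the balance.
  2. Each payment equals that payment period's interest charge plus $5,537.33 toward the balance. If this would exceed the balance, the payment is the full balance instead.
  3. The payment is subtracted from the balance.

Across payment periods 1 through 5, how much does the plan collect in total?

$29,664.87

# | Opening | Interest | Payment | End bal
1 | $26,138.82 | $705.21 | $6,242.54 | $20,601.49
2 | $20,601.49 | $705.21 | $6,242.54 | $15,064.16
3 | $15,064.16 | $705.21 | $6,242.54 | $9,526.83
4 | $9,526.83 | $705.21 | $6,242.54 | $3,989.50
5 | $3,989.50 | $705.21 | $4,694.71 | $0.00
Total paid: $29,664.87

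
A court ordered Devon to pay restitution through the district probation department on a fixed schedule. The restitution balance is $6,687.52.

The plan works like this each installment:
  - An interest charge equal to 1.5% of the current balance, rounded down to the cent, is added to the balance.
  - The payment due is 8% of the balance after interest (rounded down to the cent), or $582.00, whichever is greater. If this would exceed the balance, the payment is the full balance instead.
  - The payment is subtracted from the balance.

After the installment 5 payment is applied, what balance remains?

$4,205.71

Installment 1: opening $6,687.52; interest $100.31 → $6,787.83; payment $582.00; balance $6,205.83
Installment 2: opening $6,205.83; interest $93.08 → $6,298.91; payment $582.00; balance $5,716.91
Installment 3: opening $5,716.91; interest $85.75 → $5,802.66; payment $582.00; balance $5,220.66
Installment 4: opening $5,220.66; interest $78.30 → $5,298.96; payment $582.00; balance $4,716.96
Installment 5: opening $4,716.96; interest $70.75 → $4,787.71; payment $582.00; balance $4,205.71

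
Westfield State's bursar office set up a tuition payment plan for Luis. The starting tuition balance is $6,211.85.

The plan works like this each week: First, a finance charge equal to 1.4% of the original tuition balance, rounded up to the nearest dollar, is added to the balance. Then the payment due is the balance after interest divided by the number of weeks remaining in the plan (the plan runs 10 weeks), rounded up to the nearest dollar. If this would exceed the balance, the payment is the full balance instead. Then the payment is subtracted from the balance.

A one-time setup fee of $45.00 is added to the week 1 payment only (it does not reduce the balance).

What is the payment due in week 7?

Week 1: opening $6,211.85; interest $87.00 → $6,298.85; payment $630.00 (+ $45.00 fee); balance $5,668.85
Week 2: opening $5,668.85; interest $87.00 → $5,755.85; payment $640.00; balance $5,115.85
Week 3: opening $5,115.85; interest $87.00 → $5,202.85; payment $651.00; balance $4,551.85
Week 4: opening $4,551.85; interest $87.00 → $4,638.85; payment $663.00; balance $3,975.85
Week 5: opening $3,975.85; interest $87.00 → $4,062.85; payment $678.00; balance $3,384.85
Week 6: opening $3,384.85; interest $87.00 → $3,471.85; payment $695.00; balance $2,776.85
Week 7: opening $2,776.85; interest $87.00 → $2,863.85; payment $716.00; balance $2,147.85

$716.00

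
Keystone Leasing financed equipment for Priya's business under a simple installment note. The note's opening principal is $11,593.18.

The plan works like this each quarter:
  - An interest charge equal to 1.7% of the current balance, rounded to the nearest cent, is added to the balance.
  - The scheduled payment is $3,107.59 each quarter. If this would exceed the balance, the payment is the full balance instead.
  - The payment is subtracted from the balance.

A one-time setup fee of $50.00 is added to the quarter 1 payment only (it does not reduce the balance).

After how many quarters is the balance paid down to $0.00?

4

Quarter 1: opening $11,593.18; interest $197.08 → $11,790.26; payment $3,107.59 (+ $50.00 fee); balance $8,682.67
Quarter 2: opening $8,682.67; interest $147.61 → $8,830.28; payment $3,107.59; balance $5,722.69
Quarter 3: opening $5,722.69; interest $97.29 → $5,819.98; payment $3,107.59; balance $2,712.39
Quarter 4: opening $2,712.39; interest $46.11 → $2,758.50; payment $2,758.50; balance $0.00
Balance reaches $0.00 in quarter 4.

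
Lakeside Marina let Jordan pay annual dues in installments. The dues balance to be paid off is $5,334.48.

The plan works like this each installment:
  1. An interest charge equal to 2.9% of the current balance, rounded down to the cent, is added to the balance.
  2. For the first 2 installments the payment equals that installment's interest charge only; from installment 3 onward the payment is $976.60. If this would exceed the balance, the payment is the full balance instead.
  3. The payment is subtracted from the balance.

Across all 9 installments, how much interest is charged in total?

$866.80

Installment 1: $5,334.48 +$154.69 interest = $5,489.17; pay $154.69 → $5,334.48
Installment 2: $5,334.48 +$154.69 interest = $5,489.17; pay $154.69 → $5,334.48
Installment 3: $5,334.48 +$154.69 interest = $5,489.17; pay $976.60 → $4,512.57
Installment 4: $4,512.57 +$130.86 interest = $4,643.43; pay $976.60 → $3,666.83
Installment 5: $3,666.83 +$106.33 interest = $3,773.16; pay $976.60 → $2,796.56
Installment 6: $2,796.56 +$81.10 interest = $2,877.66; pay $976.60 → $1,901.06
Installment 7: $1,901.06 +$55.13 interest = $1,956.19; pay $976.60 → $979.59
Installment 8: $979.59 +$28.40 interest = $1,007.99; pay $976.60 → $31.39
Installment 9: $31.39 +$0.91 interest = $32.30; pay $32.30 → $0.00
Total interest: $154.69 + $154.69 + $154.69 + $130.86 + $106.33 + $81.10 + $55.13 + $28.40 + $0.91 = $866.80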